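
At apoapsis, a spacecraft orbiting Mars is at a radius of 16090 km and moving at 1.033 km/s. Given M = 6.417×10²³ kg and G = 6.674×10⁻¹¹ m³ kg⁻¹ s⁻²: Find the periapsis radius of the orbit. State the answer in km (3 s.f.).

μ = GM = 6.674×10⁻¹¹ × 6.417×10²³ = 4.283×10¹³ m³/s².
r_a = 1.609×10⁷ m.
Specific energy ε = v²/2 − μ/r = -2.128×10⁶ J/kg, so a = −μ/(2ε) = 1.006×10⁷ m.
The apsides satisfy r_p + r_a = 2a, so the periapsis radius is 2a − r_a = 4.034×10⁶ m = 4033.8 km.

periapsis radius ≈ 4030 km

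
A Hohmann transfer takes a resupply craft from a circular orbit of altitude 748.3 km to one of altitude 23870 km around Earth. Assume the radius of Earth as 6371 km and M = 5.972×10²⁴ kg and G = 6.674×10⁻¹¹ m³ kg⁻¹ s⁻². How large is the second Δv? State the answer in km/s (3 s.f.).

μ = GM = 6.674×10⁻¹¹ × 5.972×10²⁴ = 3.986×10¹⁴ m³/s².
r₁ = 6371 + 748.3 = 7119.3 km = 7.1193×10⁶ m.
r₂ = 6371 + 23870 = 30241 km = 3.0241×10⁷ m.
Transfer ellipse a_t = (r₁ + r₂)/2 = 1.868×10⁷ m.
At r₁: circular v_c1 = √(μ/r₁) = 7482 m/s; transfer-perigee v_p = √[μ(2/r₁ − 1/a_t)] = 9520 m/s.
At r₂: circular v_c2 = √(μ/r₂) = 3630 m/s; transfer-apogee v_a = √[μ(2/r₂ − 1/a_t)] = 2241 m/s.
Δv₂ = v_c2 − v_a = 1389 m/s.
= 1.389 km/s.

Δv ≈ 1.39 km/s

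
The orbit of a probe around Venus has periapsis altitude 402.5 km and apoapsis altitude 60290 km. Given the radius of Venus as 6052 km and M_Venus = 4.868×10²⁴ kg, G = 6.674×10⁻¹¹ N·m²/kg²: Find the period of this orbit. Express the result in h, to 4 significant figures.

T ≈ 21.26 h

μ = GM = 6.674×10⁻¹¹ × 4.868×10²⁴ = 3.249×10¹⁴ m³/s².
r_p = 6052 + 402.5 = 6454.5 km = 6.4545×10⁶ m.
r_a = 6052 + 60290 = 66342 km = 6.6342×10⁷ m.
Semi-major axis a = (r_p + r_a)/2 = (6454.5 + 66342)/2 = 36398 km = 3.640×10⁷ m.
By Kepler's third law T = 2π√(a³/μ) = 2π × 1.218×10⁴ = 7.655×10⁴ s.
= 21.26 h.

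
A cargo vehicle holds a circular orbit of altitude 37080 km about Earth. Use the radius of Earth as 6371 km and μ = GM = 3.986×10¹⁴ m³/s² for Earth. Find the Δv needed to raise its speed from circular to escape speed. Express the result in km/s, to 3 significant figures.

Δv ≈ 1.25 km/s

r = 6371 + 37080 = 43451 km = 4.3451×10⁷ m.
Circular speed v_c = √(μ/r) = 3029 m/s.
Escape speed v_esc = √(2μ/r) = √2 × v_c = 4283 m/s.
Δv = v_esc − v_c = 1255 m/s = 1.255 km/s.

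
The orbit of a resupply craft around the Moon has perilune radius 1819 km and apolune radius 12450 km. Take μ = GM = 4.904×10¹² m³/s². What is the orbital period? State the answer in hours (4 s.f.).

T ≈ 15.02 hours

Semi-major axis a = (r_p + r_a)/2 = (1819.0 + 12450)/2 = 7134.5 km = 7.134×10⁶ m.
By Kepler's third law T = 2π√(a³/μ) = 2π × 8.605×10³ = 5.407×10⁴ s.
= 15.02 hours.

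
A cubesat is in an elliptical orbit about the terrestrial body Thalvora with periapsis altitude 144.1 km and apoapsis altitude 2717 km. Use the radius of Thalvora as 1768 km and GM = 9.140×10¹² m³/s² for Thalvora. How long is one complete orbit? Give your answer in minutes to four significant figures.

T ≈ 198.1 minutes

r_p = 1768 + 144.1 = 1912.1 km = 1.9121×10⁶ m.
r_a = 1768 + 2717 = 4485.0 km = 4.4850×10⁶ m.
Semi-major axis a = (r_p + r_a)/2 = (1912.1 + 4485.0)/2 = 3198.6 km = 3.199×10⁶ m.
By Kepler's third law T = 2π√(a³/μ) = 2π × 1.892×10³ = 1.189×10⁴ s.
= 198.1 minutes.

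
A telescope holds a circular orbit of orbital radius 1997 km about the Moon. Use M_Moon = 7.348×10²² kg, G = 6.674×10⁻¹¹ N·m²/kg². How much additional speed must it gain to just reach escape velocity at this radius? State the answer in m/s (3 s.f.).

Δv ≈ 649 m/s

μ = GM = 6.674×10⁻¹¹ × 7.348×10²² = 4.904×10¹² m³/s².
r = 1997 km = 1.997×10⁶ m.
Circular speed v_c = √(μ/r) = 1567 m/s.
Escape speed v_esc = √(2μ/r) = √2 × v_c = 2216 m/s.
Δv = v_esc − v_c = 649.1 m/s.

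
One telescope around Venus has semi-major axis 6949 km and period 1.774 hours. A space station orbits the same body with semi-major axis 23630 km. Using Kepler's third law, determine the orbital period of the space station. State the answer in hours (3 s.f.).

Kepler's third law: T² ∝ a³, so T₂ = T₁ (a₂/a₁)^(3/2).
a₂/a₁ = 3.400, (a₂/a₁)^(3/2) = 6.271.
T₂ = 1.774 × 6.271 = 11.12 hours.

T₂ ≈ 11.1 hours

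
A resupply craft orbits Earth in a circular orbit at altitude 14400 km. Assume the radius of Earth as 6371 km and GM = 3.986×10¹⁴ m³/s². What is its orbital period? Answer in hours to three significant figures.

T ≈ 8.28 hours

r = 6371 + 14400 = 20771 km = 2.0771×10⁷ m.
Kepler's third law: T = 2π√(r³/μ) = 2π√((2.077×10⁷)³ / 3.986×10¹⁴).
r³/μ = 2.248×10⁷ s², so T = 2π × 4.742×10³ = 2.979×10⁴ s.
Converting: 2.979×10⁴ s ÷ 3600 = 8.276 hours.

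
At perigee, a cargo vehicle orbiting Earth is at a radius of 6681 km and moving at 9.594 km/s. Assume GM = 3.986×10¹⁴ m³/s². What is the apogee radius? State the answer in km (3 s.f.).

r_p = 6.681×10⁶ m.
Specific energy ε = v²/2 − μ/r = -1.364×10⁷ J/kg, so a = −μ/(2ε) = 1.461×10⁷ m.
The apsides satisfy r_p + r_a = 2a, so the apogee radius is 2a − r_p = 2.254×10⁷ m = 22543 km.

apogee radius ≈ 22500 km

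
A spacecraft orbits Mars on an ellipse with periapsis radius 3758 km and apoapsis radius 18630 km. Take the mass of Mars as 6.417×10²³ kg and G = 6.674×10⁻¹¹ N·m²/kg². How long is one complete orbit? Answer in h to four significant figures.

μ = GM = 6.674×10⁻¹¹ × 6.417×10²³ = 4.283×10¹³ m³/s².
Semi-major axis a = (r_p + r_a)/2 = (3758.0 + 18630)/2 = 11194 km = 1.119×10⁷ m.
By Kepler's third law T = 2π√(a³/μ) = 2π × 5.723×10³ = 3.596×10⁴ s.
= 9.988 h.

T ≈ 9.988 h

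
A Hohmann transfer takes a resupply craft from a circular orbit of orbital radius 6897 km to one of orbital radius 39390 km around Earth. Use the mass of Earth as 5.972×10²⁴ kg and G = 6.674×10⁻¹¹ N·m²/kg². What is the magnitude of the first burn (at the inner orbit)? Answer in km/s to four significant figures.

μ = GM = 6.674×10⁻¹¹ × 5.972×10²⁴ = 3.986×10¹⁴ m³/s².
r₁ = 6897 km = 6.897×10⁶ m.
r₂ = 39390 km = 3.939×10⁷ m.
Transfer ellipse a_t = (r₁ + r₂)/2 = 2.314×10⁷ m.
At r₁: circular v_c1 = √(μ/r₁) = 7602 m/s; transfer-perigee v_p = √[μ(2/r₁ − 1/a_t)] = 9917 m/s.
Δv₁ = v_p − v_c1 = 2316 m/s.
= 2.316 km/s.

Δv ≈ 2.316 km/s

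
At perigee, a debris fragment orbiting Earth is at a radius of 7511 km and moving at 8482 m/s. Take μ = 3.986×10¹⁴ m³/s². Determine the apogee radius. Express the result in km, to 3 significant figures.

r_p = 7.511×10⁶ m.
Specific energy ε = v²/2 − μ/r = -1.710×10⁷ J/kg, so a = −μ/(2ε) = 1.166×10⁷ m.
The apsides satisfy r_p + r_a = 2a, so the apogee radius is 2a − r_p = 1.580×10⁷ m = 15803 km.

apogee radius ≈ 15800 km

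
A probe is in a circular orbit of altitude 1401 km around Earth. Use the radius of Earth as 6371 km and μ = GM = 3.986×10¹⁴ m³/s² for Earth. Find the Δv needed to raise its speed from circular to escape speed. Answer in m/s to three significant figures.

Δv ≈ 2970 m/s

r = 6371 + 1401 = 7772.0 km = 7.7720×10⁶ m.
Circular speed v_c = √(μ/r) = 7161 m/s.
Escape speed v_esc = √(2μ/r) = √2 × v_c = 10130 m/s.
Δv = v_esc − v_c = 2966 m/s.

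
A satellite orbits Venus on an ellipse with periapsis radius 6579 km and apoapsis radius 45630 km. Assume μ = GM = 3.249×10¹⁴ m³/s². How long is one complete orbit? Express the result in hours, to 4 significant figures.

Semi-major axis a = (r_p + r_a)/2 = (6579.0 + 45630)/2 = 26104 km = 2.610×10⁷ m.
By Kepler's third law T = 2π√(a³/μ) = 2π × 7.399×10³ = 4.649×10⁴ s.
= 12.91 hours.

T ≈ 12.91 hours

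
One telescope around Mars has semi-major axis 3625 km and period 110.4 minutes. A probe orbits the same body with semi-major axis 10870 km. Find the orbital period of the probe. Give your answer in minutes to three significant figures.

Kepler's third law: T² ∝ a³, so T₂ = T₁ (a₂/a₁)^(3/2).
a₂/a₁ = 2.999, (a₂/a₁)^(3/2) = 5.193.
T₂ = 110.4 × 5.193 = 573.3 minutes.

T₂ ≈ 573 minutes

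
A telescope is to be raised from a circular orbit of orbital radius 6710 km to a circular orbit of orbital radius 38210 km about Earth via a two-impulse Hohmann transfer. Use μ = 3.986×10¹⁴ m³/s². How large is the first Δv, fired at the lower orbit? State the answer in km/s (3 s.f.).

Δv ≈ 2.35 km/s

r₁ = 6710 km = 6.710×10⁶ m.
r₂ = 38210 km = 3.821×10⁷ m.
Transfer ellipse a_t = (r₁ + r₂)/2 = 2.246×10⁷ m.
At r₁: circular v_c1 = √(μ/r₁) = 7707 m/s; transfer-perigee v_p = √[μ(2/r₁ − 1/a_t)] = 10050 m/s.
Δv₁ = v_p − v_c1 = 2346 m/s.
= 2.346 km/s.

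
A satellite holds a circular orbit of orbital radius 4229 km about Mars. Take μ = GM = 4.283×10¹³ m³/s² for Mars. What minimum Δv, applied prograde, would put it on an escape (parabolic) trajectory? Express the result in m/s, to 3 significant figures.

r = 4229 km = 4.229×10⁶ m.
Circular speed v_c = √(μ/r) = 3182 m/s.
Escape speed v_esc = √(2μ/r) = √2 × v_c = 4501 m/s.
Δv = v_esc − v_c = 1318 m/s.

Δv ≈ 1320 m/s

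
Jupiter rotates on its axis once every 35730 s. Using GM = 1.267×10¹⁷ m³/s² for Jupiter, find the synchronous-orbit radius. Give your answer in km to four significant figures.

A synchronous orbit has period T, so by Kepler's third law a = (μT²/4π²)^(1/3).
μT²/4π² = 1.267×10¹⁷ × (3.573×10⁴)² / 39.48 = 4.097×10²⁴ m³.
a = 1.600×10⁸ m = 1.6002×10⁵ km.

r_sync ≈ 1.600×10⁵ km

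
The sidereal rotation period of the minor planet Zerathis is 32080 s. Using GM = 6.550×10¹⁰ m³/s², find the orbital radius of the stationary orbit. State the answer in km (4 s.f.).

A synchronous orbit has period T, so by Kepler's third law a = (μT²/4π²)^(1/3).
μT²/4π² = 6.550×10¹⁰ × (3.208×10⁴)² / 39.48 = 1.707×10¹⁸ m³.
a = 1.195×10⁶ m = 1195.2 km.

r_sync ≈ 1195 km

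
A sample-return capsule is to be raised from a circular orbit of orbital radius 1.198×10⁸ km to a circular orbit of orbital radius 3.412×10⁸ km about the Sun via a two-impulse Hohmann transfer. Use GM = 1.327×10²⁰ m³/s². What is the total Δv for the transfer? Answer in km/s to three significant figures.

r₁ = 1.198×10⁸ km = 1.198×10¹¹ m.
r₂ = 3.412×10⁸ km = 3.412×10¹¹ m.
Transfer ellipse a_t = (r₁ + r₂)/2 = 2.305×10¹¹ m.
At r₁: circular v_c1 = √(μ/r₁) = 33280 m/s; transfer-perihelion v_p = √[μ(2/r₁ − 1/a_t)] = 40490 m/s.
Δv₁ = v_p − v_c1 = 7211 m/s.
At r₂: circular v_c2 = √(μ/r₂) = 19720 m/s; transfer-aphelion v_a = √[μ(2/r₂ − 1/a_t)] = 14220 m/s.
Δv₂ = v_c2 − v_a = 5504 m/s.
Total Δv = Δv₁ + Δv₂ = 12710 m/s = 12.71 km/s.

Δv_total ≈ 12.7 km/s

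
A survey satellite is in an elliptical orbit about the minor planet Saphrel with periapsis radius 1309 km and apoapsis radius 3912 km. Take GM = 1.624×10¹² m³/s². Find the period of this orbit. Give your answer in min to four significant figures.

Semi-major axis a = (r_p + r_a)/2 = (1309.0 + 3912.0)/2 = 2610.5 km = 2.610×10⁶ m.
By Kepler's third law T = 2π√(a³/μ) = 2π × 3.310×10³ = 2.080×10⁴ s.
= 346.6 min.

T ≈ 346.6 min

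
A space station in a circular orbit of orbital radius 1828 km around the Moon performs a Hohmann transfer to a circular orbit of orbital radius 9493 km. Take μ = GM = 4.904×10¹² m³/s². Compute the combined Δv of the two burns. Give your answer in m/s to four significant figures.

Δv_total ≈ 793.5 m/s

r₁ = 1828 km = 1.828×10⁶ m.
r₂ = 9493 km = 9.493×10⁶ m.
Transfer ellipse a_t = (r₁ + r₂)/2 = 5.660×10⁶ m.
At r₁: circular v_c1 = √(μ/r₁) = 1638 m/s; transfer-perilune v_p = √[μ(2/r₁ − 1/a_t)] = 2121 m/s.
Δv₁ = v_p − v_c1 = 483.2 m/s.
At r₂: circular v_c2 = √(μ/r₂) = 718.7 m/s; transfer-apolune v_a = √[μ(2/r₂ − 1/a_t)] = 408.4 m/s.
Δv₂ = v_c2 − v_a = 310.3 m/s.
Total Δv = Δv₁ + Δv₂ = 793.5 m/s.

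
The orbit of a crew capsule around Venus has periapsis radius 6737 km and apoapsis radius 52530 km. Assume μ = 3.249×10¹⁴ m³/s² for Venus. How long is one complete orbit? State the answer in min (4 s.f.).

T ≈ 937.2 min

Semi-major axis a = (r_p + r_a)/2 = (6737.0 + 52530)/2 = 29634 km = 2.963×10⁷ m.
By Kepler's third law T = 2π√(a³/μ) = 2π × 8.950×10³ = 5.623×10⁴ s.
= 937.2 min.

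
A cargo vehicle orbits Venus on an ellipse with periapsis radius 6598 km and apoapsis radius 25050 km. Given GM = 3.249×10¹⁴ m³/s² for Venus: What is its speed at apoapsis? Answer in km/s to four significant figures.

Semi-major axis a = (r_p + r_a)/2 = 15824 km = 1.582×10⁷ m.
Vis-viva: v² = μ(2/r − 1/a) = 3.249×10¹⁴ × (7.984×10⁻⁸ − 6.320×10⁻⁸) = 5.408×10⁶ m²/s².
v = 2326 m/s = 2.326 km/s.

v ≈ 2.326 km/s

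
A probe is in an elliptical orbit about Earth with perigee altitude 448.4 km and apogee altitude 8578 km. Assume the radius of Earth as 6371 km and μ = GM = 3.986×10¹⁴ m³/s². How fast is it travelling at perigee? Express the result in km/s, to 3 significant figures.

v ≈ 8.96 km/s

r_p = 6371 + 448.4 = 6819.4 km = 6.8194×10⁶ m.
r_a = 6371 + 8578 = 14949 km = 1.4949×10⁷ m.
Semi-major axis a = (r_p + r_a)/2 = 10884 km = 1.088×10⁷ m.
Vis-viva: v² = μ(2/r − 1/a) = 3.986×10¹⁴ × (2.933×10⁻⁷ − 9.188×10⁻⁸) = 8.028×10⁷ m²/s².
v = 8960 m/s = 8.960 km/s.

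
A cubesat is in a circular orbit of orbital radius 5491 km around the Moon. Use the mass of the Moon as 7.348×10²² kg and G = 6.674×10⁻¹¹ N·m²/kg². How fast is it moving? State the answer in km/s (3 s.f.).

μ = GM = 6.674×10⁻¹¹ × 7.348×10²² = 4.904×10¹² m³/s².
r = 5491 km = 5.491×10⁶ m.
For a circular orbit v = √(μ/r) = √(4.904×10¹² / 5.491×10⁶) = √(8.931×10⁵) = 945.0 m/s.
That is 0.945 km/s.

v ≈ 0.945 km/s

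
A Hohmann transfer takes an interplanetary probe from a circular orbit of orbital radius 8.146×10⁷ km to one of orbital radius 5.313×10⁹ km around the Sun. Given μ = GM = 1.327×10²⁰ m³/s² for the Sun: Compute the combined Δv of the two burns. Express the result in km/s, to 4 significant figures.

Δv_total ≈ 20.41 km/s

r₁ = 8.146×10⁷ km = 8.146×10¹⁰ m.
r₂ = 5.313×10⁹ km = 5.313×10¹² m.
Transfer ellipse a_t = (r₁ + r₂)/2 = 2.697×10¹² m.
At r₁: circular v_c1 = √(μ/r₁) = 40360 m/s; transfer-perihelion v_p = √[μ(2/r₁ − 1/a_t)] = 56650 m/s.
Δv₁ = v_p − v_c1 = 16290 m/s.
At r₂: circular v_c2 = √(μ/r₂) = 4998 m/s; transfer-aphelion v_a = √[μ(2/r₂ − 1/a_t)] = 868.5 m/s.
Δv₂ = v_c2 − v_a = 4129 m/s.
Total Δv = Δv₁ + Δv₂ = 20410 m/s = 20.41 km/s.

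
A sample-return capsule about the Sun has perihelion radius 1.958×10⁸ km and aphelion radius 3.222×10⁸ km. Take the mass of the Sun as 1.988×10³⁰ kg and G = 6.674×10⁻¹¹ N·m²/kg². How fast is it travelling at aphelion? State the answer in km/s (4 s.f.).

μ = GM = 6.674×10⁻¹¹ × 1.988×10³⁰ = 1.327×10²⁰ m³/s².
Semi-major axis a = (r_p + r_a)/2 = 2.5900×10⁸ km = 2.590×10¹¹ m.
Vis-viva: v² = μ(2/r − 1/a) = 1.327×10²⁰ × (6.207×10⁻¹² − 3.861×10⁻¹²) = 3.113×10⁸ m²/s².
v = 17640 m/s = 17.64 km/s.

v ≈ 17.64 km/s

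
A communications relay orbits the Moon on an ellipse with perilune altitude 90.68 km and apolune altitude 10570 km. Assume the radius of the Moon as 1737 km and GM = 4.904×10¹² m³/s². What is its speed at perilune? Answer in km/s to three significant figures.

v ≈ 2.16 km/s

r_p = 1737 + 90.68 = 1827.7 km = 1.8277×10⁶ m.
r_a = 1737 + 10570 = 12307 km = 1.2307×10⁷ m.
Semi-major axis a = (r_p + r_a)/2 = 7067.3 km = 7.067×10⁶ m.
Vis-viva: v² = μ(2/r − 1/a) = 4.904×10¹² × (1.094×10⁻⁶ − 1.415×10⁻⁷) = 4.672×10⁶ m²/s².
v = 2162 m/s = 2.162 km/s.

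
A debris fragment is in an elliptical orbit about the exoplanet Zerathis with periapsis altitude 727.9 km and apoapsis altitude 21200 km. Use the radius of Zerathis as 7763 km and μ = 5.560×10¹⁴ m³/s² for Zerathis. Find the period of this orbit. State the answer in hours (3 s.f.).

r_p = 7763 + 727.9 = 8490.9 km = 8.4909×10⁶ m.
r_a = 7763 + 21200 = 28963 km = 2.8963×10⁷ m.
Semi-major axis a = (r_p + r_a)/2 = (8490.9 + 28963)/2 = 18727 km = 1.873×10⁷ m.
By Kepler's third law T = 2π√(a³/μ) = 2π × 3.437×10³ = 2.159×10⁴ s.
= 5.998 hours.

T ≈ 6.00 hours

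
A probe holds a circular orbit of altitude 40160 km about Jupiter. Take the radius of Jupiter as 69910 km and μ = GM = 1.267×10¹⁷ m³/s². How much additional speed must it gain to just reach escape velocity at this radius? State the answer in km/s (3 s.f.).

Δv ≈ 14.1 km/s

r = 69910 + 40160 = 110070 km = 1.1007×10⁸ m.
Circular speed v_c = √(μ/r) = 33930 m/s.
Escape speed v_esc = √(2μ/r) = √2 × v_c = 47980 m/s.
Δv = v_esc − v_c = 14050 m/s = 14.05 km/s.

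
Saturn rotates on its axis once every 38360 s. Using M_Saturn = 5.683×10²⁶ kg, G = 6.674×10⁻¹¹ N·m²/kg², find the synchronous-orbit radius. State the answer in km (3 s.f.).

μ = GM = 6.674×10⁻¹¹ × 5.683×10²⁶ = 3.793×10¹⁶ m³/s².
A synchronous orbit has period T, so by Kepler's third law a = (μT²/4π²)^(1/3).
μT²/4π² = 3.793×10¹⁶ × (3.836×10⁴)² / 39.48 = 1.414×10²⁴ m³.
a = 1.122×10⁸ m = 1.1223×10⁵ km.

r_sync ≈ 1.12×10⁵ km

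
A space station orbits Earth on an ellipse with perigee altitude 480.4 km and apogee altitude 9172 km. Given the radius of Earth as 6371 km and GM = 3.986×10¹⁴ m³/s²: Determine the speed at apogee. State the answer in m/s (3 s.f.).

v ≈ 3960 m/s

r_p = 6371 + 480.4 = 6851.4 km = 6.8514×10⁶ m.
r_a = 6371 + 9172 = 15543 km = 1.5543×10⁷ m.
Semi-major axis a = (r_p + r_a)/2 = 11197 km = 1.120×10⁷ m.
Vis-viva: v² = μ(2/r − 1/a) = 3.986×10¹⁴ × (1.287×10⁻⁷ − 8.931×10⁻⁸) = 1.569×10⁷ m²/s².
v = 3961 m/s.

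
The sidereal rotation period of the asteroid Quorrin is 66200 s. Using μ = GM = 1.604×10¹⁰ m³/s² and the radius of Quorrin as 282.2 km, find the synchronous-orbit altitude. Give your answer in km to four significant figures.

A synchronous orbit has period T, so by Kepler's third law a = (μT²/4π²)^(1/3).
μT²/4π² = 1.604×10¹⁰ × (6.620×10⁴)² / 39.48 = 1.781×10¹⁸ m³.
a = 1.212×10⁶ m = 1212.0 km.
Altitude h = a − R = 1212.0 − 282.2 = 929.85 km.

h_sync ≈ 929.8 km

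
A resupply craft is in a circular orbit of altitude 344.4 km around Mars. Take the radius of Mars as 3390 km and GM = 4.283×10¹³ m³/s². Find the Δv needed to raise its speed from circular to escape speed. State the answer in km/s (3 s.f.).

Δv ≈ 1.40 km/s

r = 3390 + 344.4 = 3734.4 km = 3.7344×10⁶ m.
Circular speed v_c = √(μ/r) = 3387 m/s.
Escape speed v_esc = √(2μ/r) = √2 × v_c = 4789 m/s.
Δv = v_esc − v_c = 1403 m/s = 1.403 km/s.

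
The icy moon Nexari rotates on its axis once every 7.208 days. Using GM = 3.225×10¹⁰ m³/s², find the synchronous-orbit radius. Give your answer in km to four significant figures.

T = 7.208 days = 6.228×10⁵ s.
A synchronous orbit has period T, so by Kepler's third law a = (μT²/4π²)^(1/3).
μT²/4π² = 3.225×10¹⁰ × (6.228×10⁵)² / 39.48 = 3.168×10²⁰ m³.
a = 6.817×10⁶ m = 6817.2 km.

r_sync ≈ 6817 km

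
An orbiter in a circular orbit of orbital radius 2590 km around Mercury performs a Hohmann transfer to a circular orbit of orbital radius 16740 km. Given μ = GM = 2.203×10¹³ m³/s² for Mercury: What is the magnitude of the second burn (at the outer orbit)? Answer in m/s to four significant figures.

r₁ = 2590 km = 2.590×10⁶ m.
r₂ = 16740 km = 1.674×10⁷ m.
Transfer ellipse a_t = (r₁ + r₂)/2 = 9.665×10⁶ m.
At r₁: circular v_c1 = √(μ/r₁) = 2916 m/s; transfer-periherm v_p = √[μ(2/r₁ − 1/a_t)] = 3838 m/s.
At r₂: circular v_c2 = √(μ/r₂) = 1147 m/s; transfer-apoherm v_a = √[μ(2/r₂ − 1/a_t)] = 593.9 m/s.
Δv₂ = v_c2 − v_a = 553.3 m/s.

Δv ≈ 553.3 m/s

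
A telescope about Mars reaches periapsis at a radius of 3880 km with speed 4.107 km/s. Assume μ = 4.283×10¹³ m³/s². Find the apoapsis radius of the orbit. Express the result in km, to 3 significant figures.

apoapsis radius ≈ 12600 km

r_p = 3.880×10⁶ m.
Specific energy ε = v²/2 − μ/r = -2.605×10⁶ J/kg, so a = −μ/(2ε) = 8.221×10⁶ m.
The apsides satisfy r_p + r_a = 2a, so the apoapsis radius is 2a − r_p = 1.256×10⁷ m = 12562 km.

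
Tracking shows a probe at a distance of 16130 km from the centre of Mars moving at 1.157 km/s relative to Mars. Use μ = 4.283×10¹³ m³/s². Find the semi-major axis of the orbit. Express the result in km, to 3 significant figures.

r = 1.613×10⁷ m.
Vis-viva rearranged: 1/a = 2/r − v²/μ = 1.240×10⁻⁷ − 3.125×10⁻⁸ = 9.274×10⁻⁸ m⁻¹.
a = 1.078×10⁷ m = 10783 km.

a ≈ 10800 km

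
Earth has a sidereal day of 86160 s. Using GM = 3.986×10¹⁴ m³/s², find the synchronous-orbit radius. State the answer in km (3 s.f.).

A synchronous orbit has period T, so by Kepler's third law a = (μT²/4π²)^(1/3).
μT²/4π² = 3.986×10¹⁴ × (8.616×10⁴)² / 39.48 = 7.495×10²² m³.
a = 4.216×10⁷ m = 42163 km.

r_sync ≈ 42200 km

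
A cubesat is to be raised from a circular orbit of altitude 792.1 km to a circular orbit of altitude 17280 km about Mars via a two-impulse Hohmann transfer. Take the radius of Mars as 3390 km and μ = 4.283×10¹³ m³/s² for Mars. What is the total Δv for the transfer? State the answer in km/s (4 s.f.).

r₁ = 3390 + 792.1 = 4182.1 km = 4.1821×10⁶ m.
r₂ = 3390 + 17280 = 20670 km = 2.0670×10⁷ m.
Transfer ellipse a_t = (r₁ + r₂)/2 = 1.243×10⁷ m.
At r₁: circular v_c1 = √(μ/r₁) = 3200 m/s; transfer-periapsis v_p = √[μ(2/r₁ − 1/a_t)] = 4127 m/s.
Δv₁ = v_p − v_c1 = 927.2 m/s.
At r₂: circular v_c2 = √(μ/r₂) = 1439 m/s; transfer-apoapsis v_a = √[μ(2/r₂ − 1/a_t)] = 835.1 m/s.
Δv₂ = v_c2 − v_a = 604.4 m/s.
Total Δv = Δv₁ + Δv₂ = 1532 m/s = 1.532 km/s.

Δv_total ≈ 1.532 km/s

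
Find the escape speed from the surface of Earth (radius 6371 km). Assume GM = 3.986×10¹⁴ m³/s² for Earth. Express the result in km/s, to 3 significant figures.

r = R = 6.371×10⁶ m.
Escape speed v_esc = √(2μ/r) = √(2 × 3.986×10¹⁴ / 6.371×10⁶) = √(1.251×10⁸) = 11190 m/s.
= 11.19 km/s.

v_esc ≈ 11.2 km/s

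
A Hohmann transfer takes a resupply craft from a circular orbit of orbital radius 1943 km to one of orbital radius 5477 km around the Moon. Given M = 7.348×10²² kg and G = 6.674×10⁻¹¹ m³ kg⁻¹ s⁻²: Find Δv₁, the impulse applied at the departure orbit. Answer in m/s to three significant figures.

μ = GM = 6.674×10⁻¹¹ × 7.348×10²² = 4.904×10¹² m³/s².
r₁ = 1943 km = 1.943×10⁶ m.
r₂ = 5477 km = 5.477×10⁶ m.
Transfer ellipse a_t = (r₁ + r₂)/2 = 3.710×10⁶ m.
At r₁: circular v_c1 = √(μ/r₁) = 1589 m/s; transfer-perilune v_p = √[μ(2/r₁ − 1/a_t)] = 1930 m/s.
Δv₁ = v_p − v_c1 = 341.6 m/s.

Δv ≈ 342 m/s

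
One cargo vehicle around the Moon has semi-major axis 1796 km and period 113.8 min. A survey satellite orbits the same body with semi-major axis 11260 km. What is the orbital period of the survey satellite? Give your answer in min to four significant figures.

T₂ ≈ 1786 min

Kepler's third law: T² ∝ a³, so T₂ = T₁ (a₂/a₁)^(3/2).
a₂/a₁ = 6.269, (a₂/a₁)^(3/2) = 15.70.
T₂ = 113.8 × 15.70 = 1786 min.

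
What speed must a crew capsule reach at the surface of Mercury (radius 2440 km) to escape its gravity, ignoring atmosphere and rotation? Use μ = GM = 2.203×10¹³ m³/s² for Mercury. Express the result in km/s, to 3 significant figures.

r = R = 2.440×10⁶ m.
Escape speed v_esc = √(2μ/r) = √(2 × 2.203×10¹³ / 2.440×10⁶) = √(1.806×10⁷) = 4249 m/s.
= 4.249 km/s.

v_esc ≈ 4.25 km/s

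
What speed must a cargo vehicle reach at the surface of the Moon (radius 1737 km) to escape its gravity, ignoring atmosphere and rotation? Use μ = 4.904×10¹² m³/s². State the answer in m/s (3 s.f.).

r = R = 1.737×10⁶ m.
Escape speed v_esc = √(2μ/r) = √(2 × 4.904×10¹² / 1.737×10⁶) = √(5.647×10⁶) = 2376 m/s.

v_esc ≈ 2380 m/s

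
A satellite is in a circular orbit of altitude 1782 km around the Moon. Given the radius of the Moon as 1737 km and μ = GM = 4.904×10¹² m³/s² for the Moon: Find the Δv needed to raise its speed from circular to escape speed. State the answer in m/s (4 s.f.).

r = 1737 + 1782 = 3519.0 km = 3.5190×10⁶ m.
Circular speed v_c = √(μ/r) = 1180 m/s.
Escape speed v_esc = √(2μ/r) = √2 × v_c = 1669 m/s.
Δv = v_esc − v_c = 489.0 m/s.

Δv ≈ 489.0 m/s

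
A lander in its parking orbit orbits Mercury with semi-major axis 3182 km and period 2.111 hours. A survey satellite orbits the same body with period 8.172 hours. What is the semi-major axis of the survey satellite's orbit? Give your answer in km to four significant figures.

a₂ ≈ 7845 km

Kepler's third law: a³ ∝ T², so a₂ = a₁ (T₂/T₁)^(2/3).
T₂/T₁ = 3.871, (T₂/T₁)^(2/3) = 2.465.
a₂ = 3182 × 2.465 = 7845 km.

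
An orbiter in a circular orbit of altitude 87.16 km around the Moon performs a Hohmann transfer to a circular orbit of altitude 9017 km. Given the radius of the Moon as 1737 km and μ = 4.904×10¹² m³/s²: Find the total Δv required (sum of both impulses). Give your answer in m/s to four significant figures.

Δv_total ≈ 816.0 m/s

r₁ = 1737 + 87.16 = 1824.2 km = 1.8242×10⁶ m.
r₂ = 1737 + 9017 = 10754 km = 1.0754×10⁷ m.
Transfer ellipse a_t = (r₁ + r₂)/2 = 6.289×10⁶ m.
At r₁: circular v_c1 = √(μ/r₁) = 1640 m/s; transfer-perilune v_p = √[μ(2/r₁ − 1/a_t)] = 2144 m/s.
Δv₁ = v_p − v_c1 = 504.4 m/s.
At r₂: circular v_c2 = √(μ/r₂) = 675.3 m/s; transfer-apolune v_a = √[μ(2/r₂ − 1/a_t)] = 363.7 m/s.
Δv₂ = v_c2 − v_a = 311.6 m/s.
Total Δv = Δv₁ + Δv₂ = 816.0 m/s.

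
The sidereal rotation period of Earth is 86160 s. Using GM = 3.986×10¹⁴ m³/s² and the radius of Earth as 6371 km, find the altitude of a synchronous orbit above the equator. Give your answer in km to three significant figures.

A synchronous orbit has period T, so by Kepler's third law a = (μT²/4π²)^(1/3).
μT²/4π² = 3.986×10¹⁴ × (8.616×10⁴)² / 39.48 = 7.495×10²² m³.
a = 4.216×10⁷ m = 42163 km.
Altitude h = a − R = 42163 − 6371 = 35792 km.

h_sync ≈ 35800 km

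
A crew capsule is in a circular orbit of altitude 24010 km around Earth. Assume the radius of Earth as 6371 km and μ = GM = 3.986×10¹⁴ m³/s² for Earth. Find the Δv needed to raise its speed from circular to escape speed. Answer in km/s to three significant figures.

Δv ≈ 1.50 km/s

r = 6371 + 24010 = 30381 km = 3.0381×10⁷ m.
Circular speed v_c = √(μ/r) = 3622 m/s.
Escape speed v_esc = √(2μ/r) = √2 × v_c = 5123 m/s.
Δv = v_esc − v_c = 1500 m/s = 1.500 km/s.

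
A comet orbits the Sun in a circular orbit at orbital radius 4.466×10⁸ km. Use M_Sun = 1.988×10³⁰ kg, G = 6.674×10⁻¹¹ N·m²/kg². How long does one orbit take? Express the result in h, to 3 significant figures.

μ = GM = 6.674×10⁻¹¹ × 1.988×10³⁰ = 1.327×10²⁰ m³/s².
r = 4.466×10⁸ km = 4.466×10¹¹ m.
Kepler's third law: T = 2π√(r³/μ) = 2π√((4.466×10¹¹)³ / 1.327×10²⁰).
r³/μ = 6.714×10¹⁴ s², so T = 2π × 2.591×10⁷ = 1.628×10⁸ s.
Converting: 1.628×10⁸ s ÷ 3600 = 45220 h.

T ≈ 45200 h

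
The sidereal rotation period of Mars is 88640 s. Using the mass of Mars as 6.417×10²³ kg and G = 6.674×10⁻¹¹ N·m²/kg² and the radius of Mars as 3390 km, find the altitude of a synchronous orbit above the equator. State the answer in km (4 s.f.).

μ = GM = 6.674×10⁻¹¹ × 6.417×10²³ = 4.283×10¹³ m³/s².
A synchronous orbit has period T, so by Kepler's third law a = (μT²/4π²)^(1/3).
μT²/4π² = 4.283×10¹³ × (8.864×10⁴)² / 39.48 = 8.524×10²¹ m³.
a = 2.043×10⁷ m = 20427 km.
Altitude h = a − R = 20427 − 3390 = 17037 km.

h_sync ≈ 17040 km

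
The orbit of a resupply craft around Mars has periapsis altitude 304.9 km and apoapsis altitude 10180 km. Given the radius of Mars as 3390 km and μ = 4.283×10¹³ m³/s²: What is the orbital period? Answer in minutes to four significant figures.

T ≈ 405.8 minutes

r_p = 3390 + 304.9 = 3694.9 km = 3.6949×10⁶ m.
r_a = 3390 + 10180 = 13570 km = 1.3570×10⁷ m.
Semi-major axis a = (r_p + r_a)/2 = (3694.9 + 13570)/2 = 8632.5 km = 8.632×10⁶ m.
By Kepler's third law T = 2π√(a³/μ) = 2π × 3.875×10³ = 2.435×10⁴ s.
= 405.8 minutes.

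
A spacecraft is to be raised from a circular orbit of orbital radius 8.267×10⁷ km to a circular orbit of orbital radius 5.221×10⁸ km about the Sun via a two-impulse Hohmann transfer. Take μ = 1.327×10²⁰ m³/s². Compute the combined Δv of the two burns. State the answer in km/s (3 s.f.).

r₁ = 8.267×10⁷ km = 8.267×10¹⁰ m.
r₂ = 5.221×10⁸ km = 5.221×10¹¹ m.
Transfer ellipse a_t = (r₁ + r₂)/2 = 3.024×10¹¹ m.
At r₁: circular v_c1 = √(μ/r₁) = 40060 m/s; transfer-perihelion v_p = √[μ(2/r₁ − 1/a_t)] = 52650 m/s.
Δv₁ = v_p − v_c1 = 12580 m/s.
At r₂: circular v_c2 = √(μ/r₂) = 15940 m/s; transfer-aphelion v_a = √[μ(2/r₂ − 1/a_t)] = 8336 m/s.
Δv₂ = v_c2 − v_a = 7607 m/s.
Total Δv = Δv₁ + Δv₂ = 20190 m/s = 20.19 km/s.

Δv_total ≈ 20.2 km/s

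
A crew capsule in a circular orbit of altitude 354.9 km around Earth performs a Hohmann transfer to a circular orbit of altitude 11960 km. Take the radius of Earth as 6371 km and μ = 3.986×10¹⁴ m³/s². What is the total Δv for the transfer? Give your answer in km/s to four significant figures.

r₁ = 6371 + 354.9 = 6725.9 km = 6.7259×10⁶ m.
r₂ = 6371 + 11960 = 18331 km = 1.8331×10⁷ m.
Transfer ellipse a_t = (r₁ + r₂)/2 = 1.253×10⁷ m.
At r₁: circular v_c1 = √(μ/r₁) = 7698 m/s; transfer-perigee v_p = √[μ(2/r₁ − 1/a_t)] = 9312 m/s.
Δv₁ = v_p − v_c1 = 1614 m/s.
At r₂: circular v_c2 = √(μ/r₂) = 4663 m/s; transfer-apogee v_a = √[μ(2/r₂ − 1/a_t)] = 3417 m/s.
Δv₂ = v_c2 − v_a = 1246 m/s.
Total Δv = Δv₁ + Δv₂ = 2860 m/s = 2.860 km/s.

Δv_total ≈ 2.860 km/s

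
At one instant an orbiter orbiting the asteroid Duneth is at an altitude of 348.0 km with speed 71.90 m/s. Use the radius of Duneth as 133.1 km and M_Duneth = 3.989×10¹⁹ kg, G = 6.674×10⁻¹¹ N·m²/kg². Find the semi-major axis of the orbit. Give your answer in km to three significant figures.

μ = GM = 6.674×10⁻¹¹ × 3.989×10¹⁹ = 2.662×10⁹ m³/s².
r = 133.1 + 348.0 = 481.10 km = 4.811×10⁵ m.
Specific orbital energy ε = v²/2 − μ/r = (71.90)²/2 − 2.662×10⁹/4.811×10⁵ = -2.949×10³ J/kg.
Since ε = −μ/(2a), a = −μ/(2ε) = 4.514×10⁵ m = 451.40 km.

a ≈ 451 km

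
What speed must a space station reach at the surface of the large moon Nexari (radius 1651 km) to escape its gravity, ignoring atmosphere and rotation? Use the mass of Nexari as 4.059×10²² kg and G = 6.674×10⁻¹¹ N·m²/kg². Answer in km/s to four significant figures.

v_esc ≈ 1.812 km/s

μ = GM = 6.674×10⁻¹¹ × 4.059×10²² = 2.709×10¹² m³/s².
r = R = 1.651×10⁶ m.
Escape speed v_esc = √(2μ/r) = √(2 × 2.709×10¹² / 1.651×10⁶) = √(3.282×10⁶) = 1812 m/s.
= 1.812 km/s.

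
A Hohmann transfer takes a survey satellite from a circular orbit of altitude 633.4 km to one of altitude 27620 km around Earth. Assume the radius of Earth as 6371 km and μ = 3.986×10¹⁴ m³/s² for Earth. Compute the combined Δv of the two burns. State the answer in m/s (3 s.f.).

Δv_total ≈ 3590 m/s

r₁ = 6371 + 633.4 = 7004.4 km = 7.0044×10⁶ m.
r₂ = 6371 + 27620 = 33991 km = 3.3991×10⁷ m.
Transfer ellipse a_t = (r₁ + r₂)/2 = 2.050×10⁷ m.
At r₁: circular v_c1 = √(μ/r₁) = 7544 m/s; transfer-perigee v_p = √[μ(2/r₁ − 1/a_t)] = 9714 m/s.
Δv₁ = v_p − v_c1 = 2171 m/s.
At r₂: circular v_c2 = √(μ/r₂) = 3424 m/s; transfer-apogee v_a = √[μ(2/r₂ − 1/a_t)] = 2002 m/s.
Δv₂ = v_c2 − v_a = 1423 m/s.
Total Δv = Δv₁ + Δv₂ = 3593 m/s.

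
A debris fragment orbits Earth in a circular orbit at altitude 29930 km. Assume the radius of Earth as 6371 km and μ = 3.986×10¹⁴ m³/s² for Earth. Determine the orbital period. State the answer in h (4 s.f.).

T ≈ 19.12 h

r = 6371 + 29930 = 36301 km = 3.6301×10⁷ m.
Kepler's third law: T = 2π√(r³/μ) = 2π√((3.630×10⁷)³ / 3.986×10¹⁴).
r³/μ = 1.200×10⁸ s², so T = 2π × 1.095×10⁴ = 6.883×10⁴ s.
Converting: 6.883×10⁴ s ÷ 3600 = 19.12 h.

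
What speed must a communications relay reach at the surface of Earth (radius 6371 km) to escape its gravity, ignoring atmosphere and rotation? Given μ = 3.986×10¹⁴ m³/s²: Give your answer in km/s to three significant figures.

v_esc ≈ 11.2 km/s

r = R = 6.371×10⁶ m.
Escape speed v_esc = √(2μ/r) = √(2 × 3.986×10¹⁴ / 6.371×10⁶) = √(1.251×10⁸) = 11190 m/s.
= 11.19 km/s.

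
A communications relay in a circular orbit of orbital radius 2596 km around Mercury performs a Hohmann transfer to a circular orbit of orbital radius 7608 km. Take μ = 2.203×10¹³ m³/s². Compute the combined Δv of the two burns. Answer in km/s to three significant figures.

Δv_total ≈ 1.13 km/s

r₁ = 2596 km = 2.596×10⁶ m.
r₂ = 7608 km = 7.608×10⁶ m.
Transfer ellipse a_t = (r₁ + r₂)/2 = 5.102×10⁶ m.
At r₁: circular v_c1 = √(μ/r₁) = 2913 m/s; transfer-periherm v_p = √[μ(2/r₁ − 1/a_t)] = 3557 m/s.
Δv₁ = v_p − v_c1 = 644.2 m/s.
At r₂: circular v_c2 = √(μ/r₂) = 1702 m/s; transfer-apoherm v_a = √[μ(2/r₂ − 1/a_t)] = 1214 m/s.
Δv₂ = v_c2 − v_a = 487.8 m/s.
Total Δv = Δv₁ + Δv₂ = 1132 m/s = 1.132 km/s.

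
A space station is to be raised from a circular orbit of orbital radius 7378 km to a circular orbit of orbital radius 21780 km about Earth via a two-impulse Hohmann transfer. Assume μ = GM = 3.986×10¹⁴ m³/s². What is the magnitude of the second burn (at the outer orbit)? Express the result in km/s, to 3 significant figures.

r₁ = 7378 km = 7.378×10⁶ m.
r₂ = 21780 km = 2.178×10⁷ m.
Transfer ellipse a_t = (r₁ + r₂)/2 = 1.458×10⁷ m.
At r₁: circular v_c1 = √(μ/r₁) = 7350 m/s; transfer-perigee v_p = √[μ(2/r₁ − 1/a_t)] = 8984 m/s.
At r₂: circular v_c2 = √(μ/r₂) = 4278 m/s; transfer-apogee v_a = √[μ(2/r₂ − 1/a_t)] = 3043 m/s.
Δv₂ = v_c2 − v_a = 1235 m/s.
= 1.235 km/s.

Δv ≈ 1.23 km/s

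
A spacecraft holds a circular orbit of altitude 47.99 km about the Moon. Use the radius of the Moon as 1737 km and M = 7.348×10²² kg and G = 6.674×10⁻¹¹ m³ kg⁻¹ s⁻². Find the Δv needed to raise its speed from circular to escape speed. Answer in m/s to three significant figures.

μ = GM = 6.674×10⁻¹¹ × 7.348×10²² = 4.904×10¹² m³/s².
r = 1737 + 47.99 = 1785.0 km = 1.7850×10⁶ m.
Circular speed v_c = √(μ/r) = 1658 m/s.
Escape speed v_esc = √(2μ/r) = √2 × v_c = 2344 m/s.
Δv = v_esc − v_c = 686.6 m/s.

Δv ≈ 687 m/s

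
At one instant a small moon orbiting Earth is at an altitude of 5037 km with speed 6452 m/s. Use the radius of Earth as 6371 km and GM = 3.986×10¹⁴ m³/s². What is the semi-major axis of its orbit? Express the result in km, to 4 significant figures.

a ≈ 14110 km

r = 6371 + 5037 = 11408 km = 1.141×10⁷ m.
Vis-viva rearranged: 1/a = 2/r − v²/μ = 1.753×10⁻⁷ − 1.044×10⁻⁷ = 7.088×10⁻⁸ m⁻¹.
a = 1.411×10⁷ m = 14108 km.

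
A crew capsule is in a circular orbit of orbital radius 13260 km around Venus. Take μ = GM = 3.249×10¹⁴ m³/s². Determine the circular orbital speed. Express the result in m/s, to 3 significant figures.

r = 13260 km = 1.326×10⁷ m.
For a circular orbit v = √(μ/r) = √(3.249×10¹⁴ / 1.326×10⁷) = √(2.450×10⁷) = 4950 m/s.

v ≈ 4950 m/s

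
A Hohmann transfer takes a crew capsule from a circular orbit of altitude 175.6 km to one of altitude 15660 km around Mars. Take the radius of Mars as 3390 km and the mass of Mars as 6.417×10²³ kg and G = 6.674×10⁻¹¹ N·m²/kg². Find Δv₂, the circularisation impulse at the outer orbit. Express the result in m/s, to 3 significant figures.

μ = GM = 6.674×10⁻¹¹ × 6.417×10²³ = 4.283×10¹³ m³/s².
r₁ = 3390 + 175.6 = 3565.6 km = 3.5656×10⁶ m.
r₂ = 3390 + 15660 = 19050 km = 1.9050×10⁷ m.
Transfer ellipse a_t = (r₁ + r₂)/2 = 1.131×10⁷ m.
At r₁: circular v_c1 = √(μ/r₁) = 3466 m/s; transfer-periapsis v_p = √[μ(2/r₁ − 1/a_t)] = 4498 m/s.
At r₂: circular v_c2 = √(μ/r₂) = 1499 m/s; transfer-apoapsis v_a = √[μ(2/r₂ − 1/a_t)] = 842.0 m/s.
Δv₂ = v_c2 − v_a = 657.4 m/s.

Δv ≈ 657 m/s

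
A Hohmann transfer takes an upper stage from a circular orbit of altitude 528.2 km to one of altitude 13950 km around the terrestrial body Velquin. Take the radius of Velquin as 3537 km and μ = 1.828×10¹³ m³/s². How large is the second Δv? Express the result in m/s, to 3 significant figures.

Δv ≈ 394 m/s

r₁ = 3537 + 528.2 = 4065.2 km = 4.0652×10⁶ m.
r₂ = 3537 + 13950 = 17487 km = 1.7487×10⁷ m.
Transfer ellipse a_t = (r₁ + r₂)/2 = 1.078×10⁷ m.
At r₁: circular v_c1 = √(μ/r₁) = 2121 m/s; transfer-periapsis v_p = √[μ(2/r₁ − 1/a_t)] = 2701 m/s.
At r₂: circular v_c2 = √(μ/r₂) = 1022 m/s; transfer-apoapsis v_a = √[μ(2/r₂ − 1/a_t)] = 628.0 m/s.
Δv₂ = v_c2 − v_a = 394.5 m/s.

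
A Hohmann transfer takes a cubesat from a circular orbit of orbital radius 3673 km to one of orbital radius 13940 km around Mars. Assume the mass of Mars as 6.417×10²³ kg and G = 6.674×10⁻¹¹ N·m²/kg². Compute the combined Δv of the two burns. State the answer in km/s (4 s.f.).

Δv_total ≈ 1.502 km/s

μ = GM = 6.674×10⁻¹¹ × 6.417×10²³ = 4.283×10¹³ m³/s².
r₁ = 3673 km = 3.673×10⁶ m.
r₂ = 13940 km = 1.394×10⁷ m.
Transfer ellipse a_t = (r₁ + r₂)/2 = 8.806×10⁶ m.
At r₁: circular v_c1 = √(μ/r₁) = 3415 m/s; transfer-periapsis v_p = √[μ(2/r₁ − 1/a_t)] = 4296 m/s.
Δv₁ = v_p − v_c1 = 881.5 m/s.
At r₂: circular v_c2 = √(μ/r₂) = 1753 m/s; transfer-apoapsis v_a = √[μ(2/r₂ − 1/a_t)] = 1132 m/s.
Δv₂ = v_c2 − v_a = 620.8 m/s.
Total Δv = Δv₁ + Δv₂ = 1502 m/s = 1.502 km/s.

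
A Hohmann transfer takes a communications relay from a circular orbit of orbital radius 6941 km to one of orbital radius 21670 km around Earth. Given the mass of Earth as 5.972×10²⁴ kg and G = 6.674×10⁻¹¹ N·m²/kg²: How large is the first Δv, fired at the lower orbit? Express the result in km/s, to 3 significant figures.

μ = GM = 6.674×10⁻¹¹ × 5.972×10²⁴ = 3.986×10¹⁴ m³/s².
r₁ = 6941 km = 6.941×10⁶ m.
r₂ = 21670 km = 2.167×10⁷ m.
Transfer ellipse a_t = (r₁ + r₂)/2 = 1.431×10⁷ m.
At r₁: circular v_c1 = √(μ/r₁) = 7578 m/s; transfer-perigee v_p = √[μ(2/r₁ − 1/a_t)] = 9327 m/s.
Δv₁ = v_p − v_c1 = 1749 m/s.
= 1.749 km/s.

Δv ≈ 1.75 km/s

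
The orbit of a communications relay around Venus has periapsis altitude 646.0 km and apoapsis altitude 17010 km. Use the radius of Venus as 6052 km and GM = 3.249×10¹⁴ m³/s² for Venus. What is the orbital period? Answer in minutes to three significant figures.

T ≈ 333 minutes

r_p = 6052 + 646.0 = 6698.0 km = 6.6980×10⁶ m.
r_a = 6052 + 17010 = 23062 km = 2.3062×10⁷ m.
Semi-major axis a = (r_p + r_a)/2 = (6698.0 + 23062)/2 = 14880 km = 1.488×10⁷ m.
By Kepler's third law T = 2π√(a³/μ) = 2π × 3.184×10³ = 2.001×10⁴ s.
= 333.5 minutes.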